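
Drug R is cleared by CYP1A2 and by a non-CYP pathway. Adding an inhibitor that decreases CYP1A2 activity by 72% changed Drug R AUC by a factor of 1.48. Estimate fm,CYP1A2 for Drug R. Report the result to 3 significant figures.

Write x for the fraction cleared via CYP1A2. The observed AUC change means clearance fell to 1/1.48 = 0.6757 of baseline.
Setting x·0.28 + (1 − x) = 0.6757 and solving: x = (0.6757 − 1)/(0.28 − 1) = 0.450.

0.450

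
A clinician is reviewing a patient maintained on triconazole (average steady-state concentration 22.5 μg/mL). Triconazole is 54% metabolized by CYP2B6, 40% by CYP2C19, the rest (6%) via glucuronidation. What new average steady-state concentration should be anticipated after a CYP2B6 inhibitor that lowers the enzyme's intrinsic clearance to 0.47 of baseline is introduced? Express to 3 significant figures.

31.5 μg/mL

The CYP2B6 pathway (54% of clearance) is reduced to 0.47× activity: 0.54 × 0.47 = 0.2538.
CYP2C19 (40%) and the residual 6% are unaffected.
Relative clearance = 0.2538 + 0.4 + 0.06 = 0.7138.
New average steady-state concentration = baseline ÷ relative clearance = 22.5 / 0.7138 = 31.5 μg/mL.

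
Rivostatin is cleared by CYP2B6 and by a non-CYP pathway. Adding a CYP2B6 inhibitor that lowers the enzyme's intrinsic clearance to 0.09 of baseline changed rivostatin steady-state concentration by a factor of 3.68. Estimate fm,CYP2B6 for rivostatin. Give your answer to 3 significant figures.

Write x for the fraction cleared via CYP2B6. The observed steady-state concentration change means clearance fell to 1/3.68 = 0.2717 of baseline.
Setting x·0.09 + (1 − x) = 0.2717 and solving: x = (0.2717 − 1)/(0.09 − 1) = 0.800.

0.800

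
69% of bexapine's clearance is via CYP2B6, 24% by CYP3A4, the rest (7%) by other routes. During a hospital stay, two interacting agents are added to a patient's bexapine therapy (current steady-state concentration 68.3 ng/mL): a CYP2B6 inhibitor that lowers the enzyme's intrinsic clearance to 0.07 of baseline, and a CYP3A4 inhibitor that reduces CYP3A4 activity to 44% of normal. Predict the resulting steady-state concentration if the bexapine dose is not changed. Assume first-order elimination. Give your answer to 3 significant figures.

The CYP2B6 pathway (69% of clearance) drops to 0.07× activity: 0.69 × 0.07 = 0.0483.
The CYP3A4 pathway (24% of clearance) drops to 0.44× activity: 0.24 × 0.44 = 0.1056.
Non-CYP routes (7%) are unchanged.
New clearance relative to baseline: 0.0483 + 0.1056 + 0.07 = 0.2239.
New steady-state concentration = 68.3 / 0.2239 = 305 ng/mL (concentration scales inversely with clearance).

305 ng/mL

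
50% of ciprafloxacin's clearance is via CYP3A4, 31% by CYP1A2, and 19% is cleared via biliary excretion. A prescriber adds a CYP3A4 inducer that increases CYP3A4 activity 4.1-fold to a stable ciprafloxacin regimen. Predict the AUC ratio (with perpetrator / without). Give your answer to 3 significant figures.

CYP3A4: 0.5 × 4.1 = 2.05
CYP1A2: 0.31 (unchanged)
Other: 0.19 (unchanged)
CL_new/CL_old = 2.05 + 0.31 + 0.19 = 2.55.
AUC ratio = CL_old/CL_new = 1 / 2.55 = 0.392.

0.392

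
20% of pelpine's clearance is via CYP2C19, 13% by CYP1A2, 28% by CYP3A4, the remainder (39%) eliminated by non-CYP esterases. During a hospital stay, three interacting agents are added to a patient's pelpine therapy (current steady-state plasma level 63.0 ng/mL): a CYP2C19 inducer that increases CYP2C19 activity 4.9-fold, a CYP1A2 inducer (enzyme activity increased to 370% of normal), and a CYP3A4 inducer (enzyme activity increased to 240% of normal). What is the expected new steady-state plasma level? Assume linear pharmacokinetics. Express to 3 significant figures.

CYP2C19: 0.2 × 4.9 = 0.98
CYP1A2: 0.13 × 3.7 = 0.481
CYP3A4: 0.28 × 2.4 = 0.672
Other: 0.39 (unchanged)
Relative clearance = 0.98 + 0.481 + 0.672 + 0.39 = 2.523.
New steady-state plasma level = 63.0 / 2.523 = 25.0 ng/mL (concentration scales inversely with clearance).

25.0 ng/mL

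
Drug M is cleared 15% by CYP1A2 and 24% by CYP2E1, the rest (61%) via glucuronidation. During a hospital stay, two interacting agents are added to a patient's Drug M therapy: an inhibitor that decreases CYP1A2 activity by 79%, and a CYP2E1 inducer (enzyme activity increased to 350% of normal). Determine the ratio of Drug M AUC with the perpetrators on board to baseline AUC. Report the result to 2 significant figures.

0.67

CYP1A2: 0.15 × 0.21 = 0.0315
CYP2E1: 0.24 × 3.5 = 0.84
Other: 0.61 (unchanged)
Relative clearance = 0.0315 + 0.84 + 0.61 = 1.4815.
AUC ∝ 1/CL: fold-change = 1 / 1.4815 = 0.67.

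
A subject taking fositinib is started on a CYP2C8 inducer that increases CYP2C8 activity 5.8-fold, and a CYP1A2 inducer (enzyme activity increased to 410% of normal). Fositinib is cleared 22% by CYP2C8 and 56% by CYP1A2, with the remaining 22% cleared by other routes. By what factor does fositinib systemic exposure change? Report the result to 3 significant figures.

0.264

The CYP2C8 pathway (22% of clearance) rises to 5.8× activity: 0.22 × 5.8 = 1.276.
The CYP1A2 pathway (56% of clearance) is boosted to 4.1× activity: 0.56 × 4.1 = 2.296.
Non-CYP routes (22%) are unchanged.
New clearance relative to baseline: 1.276 + 2.296 + 0.22 = 3.792.
Because systemic exposure varies inversely with clearance, the combined effect is 1 / 3.792 = 0.264.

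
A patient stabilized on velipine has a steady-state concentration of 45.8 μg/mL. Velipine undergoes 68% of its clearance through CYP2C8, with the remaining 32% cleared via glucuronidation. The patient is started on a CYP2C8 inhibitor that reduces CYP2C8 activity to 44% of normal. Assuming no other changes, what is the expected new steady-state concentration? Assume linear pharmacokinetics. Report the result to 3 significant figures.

The CYP2C8 pathway (68% of clearance) falls to 0.44× activity: 0.68 × 0.44 = 0.2992.
The remaining 32% of clearance is unaffected.
New clearance relative to baseline: 0.2992 + 0.32 = 0.6192.
With dosing unchanged, steady-state concentration scales as 1/CL: 45.8 / 0.6192 = 74.0 μg/mL.

74.0 μg/mL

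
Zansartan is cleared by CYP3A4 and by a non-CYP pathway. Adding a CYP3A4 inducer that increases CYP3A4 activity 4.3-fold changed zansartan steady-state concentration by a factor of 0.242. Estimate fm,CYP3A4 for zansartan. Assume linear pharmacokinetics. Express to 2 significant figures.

0.95

Let fm be the CYP3A4 fraction. New clearance relative to baseline = fm × 4.3 + (1 − fm).
Steady-state concentration ratio = 1 / (new CL fraction), so new CL fraction = 1 / 0.242 = 4.132.
fm × 4.3 + 1 − fm = 4.132  ⇒  fm × (4.3 − 1) = 3.132  ⇒  fm = 0.95.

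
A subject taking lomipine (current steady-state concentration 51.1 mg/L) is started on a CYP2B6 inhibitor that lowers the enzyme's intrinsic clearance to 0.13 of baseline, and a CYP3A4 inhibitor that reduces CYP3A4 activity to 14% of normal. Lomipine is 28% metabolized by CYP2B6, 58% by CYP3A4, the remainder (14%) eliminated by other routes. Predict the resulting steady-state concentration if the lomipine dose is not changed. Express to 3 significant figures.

CYP2B6: 0.28 × 0.13 = 0.0364
CYP3A4: 0.58 × 0.14 = 0.0812
Other: 0.14 (unchanged)
New clearance relative to baseline: 0.0364 + 0.0812 + 0.14 = 0.2576.
Steady-state concentration ∝ 1/CL: new value = 51.1 / 0.2576 = 198 mg/L.

198 mg/L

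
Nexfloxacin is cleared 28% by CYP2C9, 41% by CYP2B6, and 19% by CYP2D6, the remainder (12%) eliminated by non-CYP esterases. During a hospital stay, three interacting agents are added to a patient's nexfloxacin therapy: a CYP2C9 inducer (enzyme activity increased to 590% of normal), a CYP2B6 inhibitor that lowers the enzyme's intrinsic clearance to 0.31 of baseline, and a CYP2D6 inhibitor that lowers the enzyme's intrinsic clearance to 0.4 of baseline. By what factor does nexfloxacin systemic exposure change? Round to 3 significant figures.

0.506

The CYP2C9 pathway (28% of clearance) increases to 5.9× activity: 0.28 × 5.9 = 1.652.
The CYP2B6 pathway (41% of clearance) is reduced to 0.31× activity: 0.41 × 0.31 = 0.1271.
The CYP2D6 pathway (19% of clearance) falls to 0.4× activity: 0.19 × 0.4 = 0.076.
The remaining 12% of clearance is unaffected.
Relative clearance = 1.652 + 0.1271 + 0.076 + 0.12 = 1.9751.
Systemic exposure ∝ 1/CL: fold-change = 1 / 1.9751 = 0.506.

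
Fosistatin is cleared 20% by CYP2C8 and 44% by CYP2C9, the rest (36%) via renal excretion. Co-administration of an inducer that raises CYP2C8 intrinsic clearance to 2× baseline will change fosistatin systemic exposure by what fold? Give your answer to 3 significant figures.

CYP2C8: 0.2 × 2 = 0.4
CYP2C9: 0.44 (unchanged)
Other: 0.36 (unchanged)
New clearance relative to baseline: 0.4 + 0.44 + 0.36 = 1.2.
Since systemic exposure ∝ 1/CL, the ratio is 1 / 1.2 = 0.833.

0.833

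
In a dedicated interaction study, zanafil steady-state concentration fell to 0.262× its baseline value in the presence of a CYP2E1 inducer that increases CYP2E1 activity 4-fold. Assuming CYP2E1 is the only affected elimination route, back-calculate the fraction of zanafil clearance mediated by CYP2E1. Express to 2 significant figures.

Call the CYP2E1 fraction fm. After the interaction, CL_new/CL_old = fm × 4 + (1 − fm).
Steady-state concentration ratio = 1 / (new CL fraction), so new CL fraction = 1 / 0.262 = 3.817.
fm × 4 + 1 − fm = 3.817  ⇒  fm × (4 − 1) = 2.817  ⇒  fm = 0.94.

0.94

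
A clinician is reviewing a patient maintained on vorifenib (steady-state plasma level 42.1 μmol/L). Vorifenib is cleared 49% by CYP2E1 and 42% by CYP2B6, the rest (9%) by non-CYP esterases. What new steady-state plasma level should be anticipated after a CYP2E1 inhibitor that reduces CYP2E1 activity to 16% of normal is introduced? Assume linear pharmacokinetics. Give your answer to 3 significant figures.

CYP2E1: 0.49 × 0.16 = 0.0784
CYP2B6: 0.42 (unchanged)
Other: 0.09 (unchanged)
Relative clearance = 0.0784 + 0.42 + 0.09 = 0.5884.
Steady-state plasma level ∝ 1/CL, so new value = 42.1 / 0.5884 = 71.5 μmol/L.

71.5 μmol/L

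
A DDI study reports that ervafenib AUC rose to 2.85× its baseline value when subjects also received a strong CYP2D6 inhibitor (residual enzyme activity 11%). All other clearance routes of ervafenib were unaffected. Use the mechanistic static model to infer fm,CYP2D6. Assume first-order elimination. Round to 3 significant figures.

0.729

CL'/CL = 1 / 2.85 = 0.3509
0.11·fm + (1 − fm) = 0.3509
fm = (0.3509 − 1) / (0.11 − 1) = 0.729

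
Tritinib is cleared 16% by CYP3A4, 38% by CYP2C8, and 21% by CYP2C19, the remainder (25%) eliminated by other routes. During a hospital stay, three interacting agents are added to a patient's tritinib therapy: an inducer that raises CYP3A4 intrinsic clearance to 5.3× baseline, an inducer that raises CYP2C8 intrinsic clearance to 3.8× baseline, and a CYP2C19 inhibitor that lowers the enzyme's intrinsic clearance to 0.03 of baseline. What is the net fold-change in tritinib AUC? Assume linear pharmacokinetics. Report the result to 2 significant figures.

The CYP3A4 pathway (16% of clearance) increases to 5.3× activity: 0.16 × 5.3 = 0.848.
The CYP2C8 pathway (38% of clearance) rises to 3.8× activity: 0.38 × 3.8 = 1.444.
The CYP2C19 pathway (21% of clearance) falls to 0.03× activity: 0.21 × 0.03 = 0.0063.
The remaining 25% of clearance is unaffected.
Relative clearance = 0.848 + 1.444 + 0.0063 + 0.25 = 2.5483.
Net AUC ratio = 1 / 2.5483 = 0.39.

0.39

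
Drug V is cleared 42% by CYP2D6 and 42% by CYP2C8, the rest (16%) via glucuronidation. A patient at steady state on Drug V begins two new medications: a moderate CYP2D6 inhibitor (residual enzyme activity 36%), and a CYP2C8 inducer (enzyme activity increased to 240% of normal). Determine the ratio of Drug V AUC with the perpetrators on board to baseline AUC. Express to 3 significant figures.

The CYP2D6 pathway (42% of clearance) falls to 0.36× activity: 0.42 × 0.36 = 0.1512.
The CYP2C8 pathway (42% of clearance) rises to 2.4× activity: 0.42 × 2.4 = 1.008.
Non-CYP routes (16%) are unchanged.
Relative clearance = 0.1512 + 1.008 + 0.16 = 1.3192.
Because AUC varies inversely with clearance, the combined effect is 1 / 1.3192 = 0.758.

0.758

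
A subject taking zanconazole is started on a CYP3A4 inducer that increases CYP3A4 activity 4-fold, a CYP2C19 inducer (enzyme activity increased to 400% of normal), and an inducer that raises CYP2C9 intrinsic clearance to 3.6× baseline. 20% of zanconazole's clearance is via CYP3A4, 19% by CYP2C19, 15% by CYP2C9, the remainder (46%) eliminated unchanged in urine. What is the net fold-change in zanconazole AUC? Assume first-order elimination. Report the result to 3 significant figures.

The CYP3A4 pathway (20% of clearance) increases to 4× activity: 0.2 × 4 = 0.8.
The CYP2C19 pathway (19% of clearance) rises to 4× activity: 0.19 × 4 = 0.76.
The CYP2C9 pathway (15% of clearance) increases to 3.6× activity: 0.15 × 3.6 = 0.54.
The remaining 46% of clearance is unaffected.
Relative clearance = 0.8 + 0.76 + 0.54 + 0.46 = 2.56.
Net AUC ratio = 1 / 2.56 = 0.391.

0.391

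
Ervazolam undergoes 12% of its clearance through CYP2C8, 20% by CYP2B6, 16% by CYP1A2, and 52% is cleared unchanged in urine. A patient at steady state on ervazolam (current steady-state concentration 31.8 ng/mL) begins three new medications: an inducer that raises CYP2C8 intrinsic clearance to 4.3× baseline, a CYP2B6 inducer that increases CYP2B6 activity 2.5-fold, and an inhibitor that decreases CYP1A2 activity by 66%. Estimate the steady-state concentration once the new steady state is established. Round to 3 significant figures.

The CYP2C8 pathway (12% of clearance) rises to 4.3× activity: 0.12 × 4.3 = 0.516.
The CYP2B6 pathway (20% of clearance) increases to 2.5× activity: 0.2 × 2.5 = 0.5.
The CYP1A2 pathway (16% of clearance) drops to 0.34× activity: 0.16 × 0.34 = 0.0544.
Non-CYP routes (52%) are unchanged.
Relative clearance = 0.516 + 0.5 + 0.0544 + 0.52 = 1.5904.
Dividing the baseline by the relative clearance: 31.8 / 1.5904 = 20.0 ng/mL.

20.0 ng/mL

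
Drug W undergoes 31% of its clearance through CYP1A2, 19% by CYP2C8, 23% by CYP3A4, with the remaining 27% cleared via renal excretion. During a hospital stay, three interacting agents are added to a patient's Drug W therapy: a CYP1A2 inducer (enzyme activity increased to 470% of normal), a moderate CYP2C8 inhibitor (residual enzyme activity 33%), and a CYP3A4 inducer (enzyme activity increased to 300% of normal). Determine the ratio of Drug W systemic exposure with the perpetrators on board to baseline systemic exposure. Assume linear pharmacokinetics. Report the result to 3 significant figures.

0.403

The CYP1A2 pathway (31% of clearance) rises to 4.7× activity: 0.31 × 4.7 = 1.457.
The CYP2C8 pathway (19% of clearance) falls to 0.33× activity: 0.19 × 0.33 = 0.0627.
The CYP3A4 pathway (23% of clearance) rises to 3× activity: 0.23 × 3 = 0.69.
The remaining 27% of clearance is unaffected.
Relative clearance = 1.457 + 0.0627 + 0.69 + 0.27 = 2.4797.
Because systemic exposure varies inversely with clearance, the combined effect is 1 / 2.4797 = 0.403.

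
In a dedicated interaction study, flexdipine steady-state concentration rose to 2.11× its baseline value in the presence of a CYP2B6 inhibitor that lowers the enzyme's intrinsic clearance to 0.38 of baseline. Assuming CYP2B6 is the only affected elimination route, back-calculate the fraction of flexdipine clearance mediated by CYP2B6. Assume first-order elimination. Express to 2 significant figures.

0.85

Call the CYP2B6 fraction fm. After the interaction, CL_new/CL_old = fm × 0.38 + (1 − fm).
Steady-state concentration ratio = 1 / (new CL fraction), so new CL fraction = 1 / 2.11 = 0.4739.
fm × 0.38 + 1 − fm = 0.4739  ⇒  fm × (0.38 − 1) = −0.5261  ⇒  fm = 0.85.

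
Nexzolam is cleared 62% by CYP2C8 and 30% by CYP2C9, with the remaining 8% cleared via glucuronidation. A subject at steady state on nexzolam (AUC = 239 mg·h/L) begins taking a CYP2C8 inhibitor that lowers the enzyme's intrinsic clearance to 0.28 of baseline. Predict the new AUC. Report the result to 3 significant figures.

432 mg·h/L

CYP2C8: 0.62 × 0.28 = 0.1736
CYP2C9: 0.3 (unchanged)
Other: 0.08 (unchanged)
New clearance relative to baseline: 0.1736 + 0.3 + 0.08 = 0.5536.
New AUC = baseline ÷ relative clearance = 239 / 0.5536 = 432 mg·h/L.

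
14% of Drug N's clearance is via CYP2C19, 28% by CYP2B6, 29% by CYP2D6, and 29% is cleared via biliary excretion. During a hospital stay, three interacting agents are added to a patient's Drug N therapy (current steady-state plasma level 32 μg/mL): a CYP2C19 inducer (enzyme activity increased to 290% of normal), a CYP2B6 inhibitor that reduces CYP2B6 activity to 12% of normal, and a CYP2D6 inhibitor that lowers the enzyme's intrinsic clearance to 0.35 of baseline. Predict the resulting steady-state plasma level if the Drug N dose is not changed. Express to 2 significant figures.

The CYP2C19 pathway (14% of clearance) rises to 2.9× activity: 0.14 × 2.9 = 0.406.
The CYP2B6 pathway (28% of clearance) drops to 0.12× activity: 0.28 × 0.12 = 0.0336.
The CYP2D6 pathway (29% of clearance) is reduced to 0.35× activity: 0.29 × 0.35 = 0.1015.
Non-CYP routes (29%) are unchanged.
Relative clearance = 0.406 + 0.0336 + 0.1015 + 0.29 = 0.8311.
Dividing the baseline by the relative clearance: 32 / 0.8311 = 39 μg/mL.

39 μg/mL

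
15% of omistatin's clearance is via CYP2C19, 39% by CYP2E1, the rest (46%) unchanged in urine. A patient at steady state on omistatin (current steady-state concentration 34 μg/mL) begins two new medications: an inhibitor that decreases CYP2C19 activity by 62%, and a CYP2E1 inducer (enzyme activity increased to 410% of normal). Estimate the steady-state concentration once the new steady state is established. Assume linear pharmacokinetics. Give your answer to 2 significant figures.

16 μg/mL

The CYP2C19 pathway (15% of clearance) falls to 0.38× activity: 0.15 × 0.38 = 0.057.
The CYP2E1 pathway (39% of clearance) increases to 4.1× activity: 0.39 × 4.1 = 1.599.
The remaining 46% of clearance is unaffected.
Relative clearance = 0.057 + 1.599 + 0.46 = 2.116.
Dividing the baseline by the relative clearance: 34 / 2.116 = 16 μg/mL.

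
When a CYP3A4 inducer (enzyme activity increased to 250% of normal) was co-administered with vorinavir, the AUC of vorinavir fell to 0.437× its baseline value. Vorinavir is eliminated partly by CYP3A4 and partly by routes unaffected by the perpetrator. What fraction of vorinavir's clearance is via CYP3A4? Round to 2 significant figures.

CL'/CL = 1 / 0.437 = 2.288
2.5·fm + (1 − fm) = 2.288
fm = (2.288 − 1) / (2.5 − 1) = 0.86

0.86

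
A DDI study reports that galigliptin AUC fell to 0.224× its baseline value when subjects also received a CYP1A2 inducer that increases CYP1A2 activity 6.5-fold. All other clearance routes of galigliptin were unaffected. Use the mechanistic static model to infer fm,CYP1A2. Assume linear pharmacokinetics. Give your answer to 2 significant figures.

0.63

Let fm be the CYP1A2 fraction. New clearance relative to baseline = fm × 6.5 + (1 − fm).
AUC ratio = 1 / (new CL fraction), so new CL fraction = 1 / 0.224 = 4.464.
fm × 6.5 + 1 − fm = 4.464  ⇒  fm × (6.5 − 1) = 3.464  ⇒  fm = 0.63.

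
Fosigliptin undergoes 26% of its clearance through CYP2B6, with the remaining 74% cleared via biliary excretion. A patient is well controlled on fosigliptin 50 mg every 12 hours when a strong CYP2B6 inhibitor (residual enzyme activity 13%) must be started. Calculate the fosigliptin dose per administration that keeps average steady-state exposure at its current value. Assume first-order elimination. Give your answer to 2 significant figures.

39 mg

The CYP2B6 pathway (26% of clearance) drops to 0.13× activity: 0.26 × 0.13 = 0.0338.
Non-CYP routes (74%) are unchanged.
New clearance relative to baseline: 0.0338 + 0.74 = 0.7738.
Exposure is unchanged when dose changes in proportion to clearance. New dose = 50 mg × 0.7738 = 39 mg.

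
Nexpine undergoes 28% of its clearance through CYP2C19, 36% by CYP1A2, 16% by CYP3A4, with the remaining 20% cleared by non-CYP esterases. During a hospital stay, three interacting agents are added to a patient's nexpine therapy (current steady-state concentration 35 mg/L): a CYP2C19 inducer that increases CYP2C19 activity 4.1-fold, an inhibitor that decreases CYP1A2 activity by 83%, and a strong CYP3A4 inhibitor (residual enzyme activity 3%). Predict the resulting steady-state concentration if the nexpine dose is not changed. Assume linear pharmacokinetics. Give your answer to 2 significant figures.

25 mg/L

CYP2C19: 0.28 × 4.1 = 1.148
CYP1A2: 0.36 × 0.17 = 0.0612
CYP3A4: 0.16 × 0.03 = 0.0048
Other: 0.2 (unchanged)
CL_new/CL_old = 1.148 + 0.0612 + 0.0048 + 0.2 = 1.414.
Dividing the baseline by the relative clearance: 35 / 1.414 = 25 mg/L.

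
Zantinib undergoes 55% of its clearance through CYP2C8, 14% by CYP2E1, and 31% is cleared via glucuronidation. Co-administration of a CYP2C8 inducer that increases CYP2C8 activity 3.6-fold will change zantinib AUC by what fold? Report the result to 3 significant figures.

0.412

The CYP2C8 pathway (55% of clearance) increases to 3.6× activity: 0.55 × 3.6 = 1.98.
CYP2E1 (14%) and the residual 31% are unaffected.
Relative clearance = 1.98 + 0.14 + 0.31 = 2.43.
AUC ratio = CL_old/CL_new = 1 / 2.43 = 0.412.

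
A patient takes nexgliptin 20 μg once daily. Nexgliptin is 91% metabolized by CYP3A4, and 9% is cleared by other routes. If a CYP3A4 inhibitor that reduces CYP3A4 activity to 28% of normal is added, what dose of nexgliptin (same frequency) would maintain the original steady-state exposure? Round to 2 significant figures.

6.9 μg

The CYP3A4 pathway (91% of clearance) is reduced to 0.28× activity: 0.91 × 0.28 = 0.2548.
The remaining 9% of clearance is unaffected.
New clearance relative to baseline: 0.2548 + 0.09 = 0.3448.
To maintain the same steady-state level, dose must scale with clearance: new dose = 20 × 0.3448 = 6.9 μg.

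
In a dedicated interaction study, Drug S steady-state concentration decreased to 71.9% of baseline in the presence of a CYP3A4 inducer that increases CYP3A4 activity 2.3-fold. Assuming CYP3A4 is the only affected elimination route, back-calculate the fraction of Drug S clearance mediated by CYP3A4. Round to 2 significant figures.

0.30

CL'/CL = 1 / 0.719 = 1.391
2.3·fm + (1 − fm) = 1.391
fm = (1.391 − 1) / (2.3 − 1) = 0.30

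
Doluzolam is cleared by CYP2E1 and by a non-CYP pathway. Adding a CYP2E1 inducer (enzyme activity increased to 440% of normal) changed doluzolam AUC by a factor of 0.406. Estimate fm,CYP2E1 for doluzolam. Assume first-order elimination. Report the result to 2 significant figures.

Let fm be the CYP2E1 fraction. New clearance relative to baseline = fm × 4.4 + (1 − fm).
AUC ratio = 1 / (new CL fraction), so new CL fraction = 1 / 0.406 = 2.463.
fm × 4.4 + 1 − fm = 2.463  ⇒  fm × (4.4 − 1) = 1.463  ⇒  fm = 0.43.

0.43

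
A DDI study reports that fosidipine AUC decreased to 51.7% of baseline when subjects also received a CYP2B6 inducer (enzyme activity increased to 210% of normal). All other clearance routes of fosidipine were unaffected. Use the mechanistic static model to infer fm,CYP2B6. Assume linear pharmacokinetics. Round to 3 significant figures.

0.849

Let x = fm,CYP2B6. Because AUC ∝ 1/CL, relative clearance rose to 1/0.517 = 1.934.
Setting x·2.1 + (1 − x) = 1.934 and solving: x = (1.934 − 1)/(2.1 − 1) = 0.849.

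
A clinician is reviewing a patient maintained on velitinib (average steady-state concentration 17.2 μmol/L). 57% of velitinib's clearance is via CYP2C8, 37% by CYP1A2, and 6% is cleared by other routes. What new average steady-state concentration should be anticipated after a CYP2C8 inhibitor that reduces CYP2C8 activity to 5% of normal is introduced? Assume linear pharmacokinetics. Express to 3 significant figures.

37.5 μmol/L

The CYP2C8 pathway (57% of clearance) is reduced to 0.05× activity: 0.57 × 0.05 = 0.0285.
CYP1A2 (37%) and the residual 6% are unaffected.
New clearance relative to baseline: 0.0285 + 0.37 + 0.06 = 0.4585.
New average steady-state concentration = baseline ÷ relative clearance = 17.2 / 0.4585 = 37.5 μmol/L.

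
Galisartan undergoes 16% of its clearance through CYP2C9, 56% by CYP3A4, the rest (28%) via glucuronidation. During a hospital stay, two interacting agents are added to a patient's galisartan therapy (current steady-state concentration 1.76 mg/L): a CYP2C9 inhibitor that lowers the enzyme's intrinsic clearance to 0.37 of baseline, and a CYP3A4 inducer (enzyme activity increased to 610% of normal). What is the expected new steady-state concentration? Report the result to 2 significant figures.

0.47 mg/L

The CYP2C9 pathway (16% of clearance) is reduced to 0.37× activity: 0.16 × 0.37 = 0.0592.
The CYP3A4 pathway (56% of clearance) increases to 6.1× activity: 0.56 × 6.1 = 3.416.
Non-CYP routes (28%) are unchanged.
CL_new/CL_old = 0.0592 + 3.416 + 0.28 = 3.7552.
Steady-state concentration ∝ 1/CL: new value = 1.76 / 3.7552 = 0.47 mg/L.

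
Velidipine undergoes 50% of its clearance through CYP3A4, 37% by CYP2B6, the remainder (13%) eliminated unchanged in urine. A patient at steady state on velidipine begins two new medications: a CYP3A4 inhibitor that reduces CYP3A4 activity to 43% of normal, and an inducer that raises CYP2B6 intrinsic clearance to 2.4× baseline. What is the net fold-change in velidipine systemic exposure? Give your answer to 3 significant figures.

The CYP3A4 pathway (50% of clearance) drops to 0.43× activity: 0.5 × 0.43 = 0.215.
The CYP2B6 pathway (37% of clearance) is boosted to 2.4× activity: 0.37 × 2.4 = 0.888.
The remaining 13% of clearance is unaffected.
New clearance relative to baseline: 0.215 + 0.888 + 0.13 = 1.233.
Systemic exposure ∝ 1/CL: fold-change = 1 / 1.233 = 0.811.

0.811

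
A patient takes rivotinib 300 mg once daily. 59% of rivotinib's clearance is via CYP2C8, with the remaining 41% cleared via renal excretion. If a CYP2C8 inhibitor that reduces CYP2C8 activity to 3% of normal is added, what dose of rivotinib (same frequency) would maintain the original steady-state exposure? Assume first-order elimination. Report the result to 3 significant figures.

128 mg

CYP2C8: 0.59 × 0.03 = 0.0177
Other: 0.41 (unchanged)
CL_new/CL_old = 0.0177 + 0.41 = 0.4277.
Css,avg = (dose rate)/CL, so holding Css fixed requires dose ∝ CL: 300 × 0.4277 = 128 mg.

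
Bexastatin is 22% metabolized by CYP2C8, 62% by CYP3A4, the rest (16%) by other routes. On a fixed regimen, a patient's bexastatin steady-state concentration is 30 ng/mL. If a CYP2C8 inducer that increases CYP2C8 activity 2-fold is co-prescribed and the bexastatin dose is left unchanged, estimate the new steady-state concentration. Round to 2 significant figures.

25 ng/mL

The CYP2C8 pathway (22% of clearance) increases to 2× activity: 0.22 × 2 = 0.44.
CYP3A4 (62%) and the residual 16% are unaffected.
CL_new/CL_old = 0.44 + 0.62 + 0.16 = 1.22.
Steady-state concentration ∝ 1/CL, so new value = 30 / 1.22 = 25 ng/mL.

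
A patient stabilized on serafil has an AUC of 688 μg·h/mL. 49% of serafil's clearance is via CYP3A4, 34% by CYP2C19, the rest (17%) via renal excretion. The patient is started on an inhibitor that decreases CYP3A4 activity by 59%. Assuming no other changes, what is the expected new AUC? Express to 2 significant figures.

9.7 × 10² μg·h/mL

CYP3A4: 0.49 × 0.41 = 0.2009
CYP2C19: 0.34 (unchanged)
Other: 0.17 (unchanged)
New clearance relative to baseline: 0.2009 + 0.34 + 0.17 = 0.7109.
AUC ∝ 1/CL, so new value = 688 / 0.7109 = 9.7 × 10² μg·h/mL.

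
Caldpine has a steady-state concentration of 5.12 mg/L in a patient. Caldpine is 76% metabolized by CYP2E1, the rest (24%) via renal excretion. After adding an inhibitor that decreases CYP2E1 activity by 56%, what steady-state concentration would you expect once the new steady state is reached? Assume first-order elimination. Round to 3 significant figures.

The CYP2E1 pathway (76% of clearance) is reduced to 0.44× activity: 0.76 × 0.44 = 0.3344.
Non-CYP routes (24%) are unchanged.
CL_new/CL_old = 0.3344 + 0.24 = 0.5744.
Steady-state concentration ∝ 1/CL, so new value = 5.12 / 0.5744 = 8.91 mg/L.

8.91 mg/L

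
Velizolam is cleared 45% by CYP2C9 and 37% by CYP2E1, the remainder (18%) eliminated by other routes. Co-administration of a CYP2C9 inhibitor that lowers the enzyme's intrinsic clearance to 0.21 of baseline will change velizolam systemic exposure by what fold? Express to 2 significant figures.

CYP2C9: 0.45 × 0.21 = 0.0945
CYP2E1: 0.37 (unchanged)
Other: 0.18 (unchanged)
CL_new/CL_old = 0.0945 + 0.37 + 0.18 = 0.6445.
Systemic exposure ratio = CL_old/CL_new = 1 / 0.6445 = 1.6.

1.6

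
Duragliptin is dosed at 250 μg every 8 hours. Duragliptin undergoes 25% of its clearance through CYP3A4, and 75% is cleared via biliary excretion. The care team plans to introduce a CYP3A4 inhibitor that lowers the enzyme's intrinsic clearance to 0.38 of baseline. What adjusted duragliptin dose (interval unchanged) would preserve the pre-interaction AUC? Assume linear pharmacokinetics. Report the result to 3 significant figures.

CYP3A4: 0.25 × 0.38 = 0.095
Other: 0.75 (unchanged)
New clearance relative to baseline: 0.095 + 0.75 = 0.845.
Exposure is unchanged when dose changes in proportion to clearance. New dose = 250 μg × 0.845 = 211 μg.

211 μg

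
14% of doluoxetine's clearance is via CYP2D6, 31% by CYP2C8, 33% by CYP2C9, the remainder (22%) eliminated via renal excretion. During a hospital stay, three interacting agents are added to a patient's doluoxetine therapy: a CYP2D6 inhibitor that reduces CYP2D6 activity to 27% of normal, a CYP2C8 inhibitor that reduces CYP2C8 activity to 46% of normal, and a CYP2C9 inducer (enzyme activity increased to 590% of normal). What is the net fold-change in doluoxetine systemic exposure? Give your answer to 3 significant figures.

The CYP2D6 pathway (14% of clearance) drops to 0.27× activity: 0.14 × 0.27 = 0.0378.
The CYP2C8 pathway (31% of clearance) drops to 0.46× activity: 0.31 × 0.46 = 0.1426.
The CYP2C9 pathway (33% of clearance) is boosted to 5.9× activity: 0.33 × 5.9 = 1.947.
Non-CYP routes (22%) are unchanged.
Relative clearance = 0.0378 + 0.1426 + 1.947 + 0.22 = 2.3474.
Net systemic exposure ratio = 1 / 2.3474 = 0.426.

0.426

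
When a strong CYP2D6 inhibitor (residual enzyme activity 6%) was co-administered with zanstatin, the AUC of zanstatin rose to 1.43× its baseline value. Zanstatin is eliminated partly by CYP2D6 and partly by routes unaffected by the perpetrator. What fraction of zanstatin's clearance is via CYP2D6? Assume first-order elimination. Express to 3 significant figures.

0.320

Call the CYP2D6 fraction fm. After the interaction, CL_new/CL_old = fm × 0.06 + (1 − fm).
AUC ratio = 1 / (new CL fraction), so new CL fraction = 1 / 1.43 = 0.6993.
fm × 0.06 + 1 − fm = 0.6993  ⇒  fm × (0.06 − 1) = −0.3007  ⇒  fm = 0.320.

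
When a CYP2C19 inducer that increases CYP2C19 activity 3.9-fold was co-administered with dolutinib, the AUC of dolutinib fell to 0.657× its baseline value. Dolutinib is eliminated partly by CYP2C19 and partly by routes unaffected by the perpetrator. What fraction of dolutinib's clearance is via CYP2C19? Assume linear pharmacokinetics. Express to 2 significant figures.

0.18

Write x for the fraction cleared via CYP2C19. The observed AUC change means clearance rose to 1/0.657 = 1.522 of baseline.
Only the CYP2C19 route changed, so 1.522 = x·3.9 + (1 − x), giving x = 0.18.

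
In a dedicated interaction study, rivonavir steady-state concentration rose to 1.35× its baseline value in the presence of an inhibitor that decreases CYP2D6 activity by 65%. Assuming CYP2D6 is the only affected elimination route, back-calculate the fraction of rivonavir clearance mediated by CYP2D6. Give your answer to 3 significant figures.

0.399

CL'/CL = 1 / 1.35 = 0.7407
0.35·fm + (1 − fm) = 0.7407
fm = (0.7407 − 1) / (0.35 − 1) = 0.399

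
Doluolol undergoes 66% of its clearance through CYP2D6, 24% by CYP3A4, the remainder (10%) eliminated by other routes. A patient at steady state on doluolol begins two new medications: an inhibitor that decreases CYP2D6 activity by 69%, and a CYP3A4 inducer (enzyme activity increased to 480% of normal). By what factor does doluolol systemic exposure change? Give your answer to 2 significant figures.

CYP2D6: 0.66 × 0.31 = 0.2046
CYP3A4: 0.24 × 4.8 = 1.152
Other: 0.1 (unchanged)
CL_new/CL_old = 0.2046 + 1.152 + 0.1 = 1.4566.
Net systemic exposure ratio = 1 / 1.4566 = 0.69.

0.69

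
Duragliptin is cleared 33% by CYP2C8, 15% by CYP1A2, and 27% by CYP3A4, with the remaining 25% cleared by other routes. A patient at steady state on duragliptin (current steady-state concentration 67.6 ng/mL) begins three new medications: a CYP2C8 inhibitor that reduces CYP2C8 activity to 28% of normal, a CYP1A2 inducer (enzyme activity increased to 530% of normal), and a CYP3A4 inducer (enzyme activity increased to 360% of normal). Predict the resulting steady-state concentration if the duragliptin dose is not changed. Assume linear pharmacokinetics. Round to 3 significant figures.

32.0 ng/mL

The CYP2C8 pathway (33% of clearance) drops to 0.28× activity: 0.33 × 0.28 = 0.0924.
The CYP1A2 pathway (15% of clearance) increases to 5.3× activity: 0.15 × 5.3 = 0.795.
The CYP3A4 pathway (27% of clearance) is boosted to 3.6× activity: 0.27 × 3.6 = 0.972.
Non-CYP routes (25%) are unchanged.
CL_new/CL_old = 0.0924 + 0.795 + 0.972 + 0.25 = 2.1094.
Steady-state concentration ∝ 1/CL: new value = 67.6 / 2.1094 = 32.0 ng/mL.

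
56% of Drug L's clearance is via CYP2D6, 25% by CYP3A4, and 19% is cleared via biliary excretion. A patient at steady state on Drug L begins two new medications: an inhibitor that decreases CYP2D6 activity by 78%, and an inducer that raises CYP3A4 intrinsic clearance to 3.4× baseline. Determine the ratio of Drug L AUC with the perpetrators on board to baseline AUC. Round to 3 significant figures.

The CYP2D6 pathway (56% of clearance) drops to 0.22× activity: 0.56 × 0.22 = 0.1232.
The CYP3A4 pathway (25% of clearance) is boosted to 3.4× activity: 0.25 × 3.4 = 0.85.
The remaining 19% of clearance is unaffected.
CL_new/CL_old = 0.1232 + 0.85 + 0.19 = 1.1632.
Because AUC varies inversely with clearance, the combined effect is 1 / 1.1632 = 0.860.

0.860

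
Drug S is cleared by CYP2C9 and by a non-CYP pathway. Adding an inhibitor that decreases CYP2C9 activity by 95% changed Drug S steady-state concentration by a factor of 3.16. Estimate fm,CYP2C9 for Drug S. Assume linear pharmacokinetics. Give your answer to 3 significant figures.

CL'/CL = 1 / 3.16 = 0.3165
0.05·fm + (1 − fm) = 0.3165
fm = (0.3165 − 1) / (0.05 − 1) = 0.720

0.720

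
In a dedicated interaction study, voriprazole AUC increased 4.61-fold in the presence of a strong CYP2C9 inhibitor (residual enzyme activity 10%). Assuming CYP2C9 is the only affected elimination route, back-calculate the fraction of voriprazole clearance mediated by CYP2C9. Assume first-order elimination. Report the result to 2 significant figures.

0.87

CL'/CL = 1 / 4.61 = 0.2169
0.1·fm + (1 − fm) = 0.2169
fm = (0.2169 − 1) / (0.1 − 1) = 0.87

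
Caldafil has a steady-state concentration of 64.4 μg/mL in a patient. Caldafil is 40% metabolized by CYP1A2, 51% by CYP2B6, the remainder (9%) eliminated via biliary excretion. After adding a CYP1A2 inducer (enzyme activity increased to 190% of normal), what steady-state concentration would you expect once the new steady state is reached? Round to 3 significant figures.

47.4 μg/mL

CYP1A2: 0.4 × 1.9 = 0.76
CYP2B6: 0.51 (unchanged)
Other: 0.09 (unchanged)
Relative clearance = 0.76 + 0.51 + 0.09 = 1.36.
New steady-state concentration = baseline ÷ relative clearance = 64.4 / 1.36 = 47.4 μg/mL.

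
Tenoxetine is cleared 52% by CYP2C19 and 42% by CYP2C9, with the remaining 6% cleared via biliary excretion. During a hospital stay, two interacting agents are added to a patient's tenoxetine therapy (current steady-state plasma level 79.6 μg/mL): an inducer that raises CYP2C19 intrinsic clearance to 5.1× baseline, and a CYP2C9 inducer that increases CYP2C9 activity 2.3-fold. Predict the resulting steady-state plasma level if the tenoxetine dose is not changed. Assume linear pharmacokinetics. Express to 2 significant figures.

22 μg/mL

The CYP2C19 pathway (52% of clearance) rises to 5.1× activity: 0.52 × 5.1 = 2.652.
The CYP2C9 pathway (42% of clearance) is boosted to 2.3× activity: 0.42 × 2.3 = 0.966.
The remaining 6% of clearance is unaffected.
Relative clearance = 2.652 + 0.966 + 0.06 = 3.678.
Dividing the baseline by the relative clearance: 79.6 / 3.678 = 22 μg/mL.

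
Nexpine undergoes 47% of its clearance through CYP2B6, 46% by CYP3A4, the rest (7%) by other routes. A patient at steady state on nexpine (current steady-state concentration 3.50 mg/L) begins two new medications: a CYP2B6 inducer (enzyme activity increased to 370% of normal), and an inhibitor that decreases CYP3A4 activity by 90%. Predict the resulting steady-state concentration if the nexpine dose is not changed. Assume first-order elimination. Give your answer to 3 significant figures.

CYP2B6: 0.47 × 3.7 = 1.739
CYP3A4: 0.46 × 0.1 = 0.046
Other: 0.07 (unchanged)
CL_new/CL_old = 1.739 + 0.046 + 0.07 = 1.855.
Steady-state concentration ∝ 1/CL: new value = 3.50 / 1.855 = 1.89 mg/L.

1.89 mg/L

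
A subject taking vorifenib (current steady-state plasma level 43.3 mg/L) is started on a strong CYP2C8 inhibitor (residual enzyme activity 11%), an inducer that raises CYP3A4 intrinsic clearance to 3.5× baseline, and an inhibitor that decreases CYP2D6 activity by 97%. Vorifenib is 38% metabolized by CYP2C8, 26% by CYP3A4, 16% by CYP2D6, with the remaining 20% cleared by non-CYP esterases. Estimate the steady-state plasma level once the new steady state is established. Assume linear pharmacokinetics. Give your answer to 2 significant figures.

The CYP2C8 pathway (38% of clearance) is reduced to 0.11× activity: 0.38 × 0.11 = 0.0418.
The CYP3A4 pathway (26% of clearance) is boosted to 3.5× activity: 0.26 × 3.5 = 0.91.
The CYP2D6 pathway (16% of clearance) is reduced to 0.03× activity: 0.16 × 0.03 = 0.0048.
Non-CYP routes (20%) are unchanged.
CL_new/CL_old = 0.0418 + 0.91 + 0.0048 + 0.2 = 1.1566.
New steady-state plasma level = 43.3 / 1.1566 = 37 mg/L (concentration scales inversely with clearance).

37 mg/L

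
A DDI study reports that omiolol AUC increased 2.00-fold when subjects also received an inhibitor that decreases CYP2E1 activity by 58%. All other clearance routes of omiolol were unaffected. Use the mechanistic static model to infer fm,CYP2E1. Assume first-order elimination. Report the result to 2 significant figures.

Let x = fm,CYP2E1. Because AUC ∝ 1/CL, relative clearance fell to 1/2.00 = 0.5.
Setting x·0.42 + (1 − x) = 0.5 and solving: x = (0.5 − 1)/(0.42 − 1) = 0.86.

0.86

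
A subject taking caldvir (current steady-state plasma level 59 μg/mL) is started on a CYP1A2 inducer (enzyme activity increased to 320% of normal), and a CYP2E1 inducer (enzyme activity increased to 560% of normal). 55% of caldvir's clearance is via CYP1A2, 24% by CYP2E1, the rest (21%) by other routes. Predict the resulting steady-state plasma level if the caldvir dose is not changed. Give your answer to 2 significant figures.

18 μg/mL

The CYP1A2 pathway (55% of clearance) is boosted to 3.2× activity: 0.55 × 3.2 = 1.76.
The CYP2E1 pathway (24% of clearance) increases to 5.6× activity: 0.24 × 5.6 = 1.344.
The remaining 21% of clearance is unaffected.
Relative clearance = 1.76 + 1.344 + 0.21 = 3.314.
Dividing the baseline by the relative clearance: 59 / 3.314 = 18 μg/mL.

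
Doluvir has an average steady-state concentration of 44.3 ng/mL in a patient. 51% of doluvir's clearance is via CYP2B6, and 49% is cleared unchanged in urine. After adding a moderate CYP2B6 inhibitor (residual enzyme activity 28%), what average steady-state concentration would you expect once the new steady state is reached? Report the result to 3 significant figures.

70.0 ng/mL

The CYP2B6 pathway (51% of clearance) drops to 0.28× activity: 0.51 × 0.28 = 0.1428.
The remaining 49% of clearance is unaffected.
Relative clearance = 0.1428 + 0.49 = 0.6328.
Average steady-state concentration ∝ 1/CL, so new value = 44.3 / 0.6328 = 70.0 ng/mL.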